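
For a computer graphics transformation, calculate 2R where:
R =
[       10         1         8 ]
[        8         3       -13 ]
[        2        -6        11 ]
2R =
[       20         2        16 ]
[       16         6       -26 ]
[        4       -12        22 ]

Scalar multiplication is elementwise: (2R)[i][j] = 2 * R[i][j].
  (2R)[0][0] = 2 * (10) = 20
  (2R)[0][1] = 2 * (1) = 2
  (2R)[0][2] = 2 * (8) = 16
  (2R)[1][0] = 2 * (8) = 16
  (2R)[1][1] = 2 * (3) = 6
  (2R)[1][2] = 2 * (-13) = -26
  (2R)[2][0] = 2 * (2) = 4
  (2R)[2][1] = 2 * (-6) = -12
  (2R)[2][2] = 2 * (11) = 22
2R =
[       20         2        16 ]
[       16         6       -26 ]
[        4       -12        22 ]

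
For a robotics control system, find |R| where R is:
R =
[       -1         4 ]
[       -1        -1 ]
det(R) = 5

For a 2×2 matrix [[a, b], [c, d]], det = a*d - b*c.
det(R) = (-1)*(-1) - (4)*(-1) = 1 + 4 = 5.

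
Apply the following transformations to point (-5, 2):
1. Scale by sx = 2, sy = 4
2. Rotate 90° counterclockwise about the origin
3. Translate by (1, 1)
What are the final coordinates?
(-7, -9)

Step 1: Scale → (-10, 8)
Step 2: Rotate 90° → (-8, -10)
Step 3: Translate → (-7, -9)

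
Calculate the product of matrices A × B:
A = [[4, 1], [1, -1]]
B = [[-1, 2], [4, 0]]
[[0, 8], [-5, 2]]

Matrix multiplication:
C[0][0] = 4×-1 + 1×4 = 0
C[0][1] = 4×2 + 1×0 = 8
C[1][0] = 1×-1 + -1×4 = -5
C[1][1] = 1×2 + -1×0 = 2
Result: [[0, 8], [-5, 2]]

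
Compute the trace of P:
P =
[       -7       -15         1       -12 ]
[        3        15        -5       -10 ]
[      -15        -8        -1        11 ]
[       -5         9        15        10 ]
tr(P) = -7 + 15 - 1 + 10 = 17

The trace of a square matrix is the sum of its diagonal entries.
Diagonal entries of P: P[0][0] = -7, P[1][1] = 15, P[2][2] = -1, P[3][3] = 10.
tr(P) = -7 + 15 - 1 + 10 = 17.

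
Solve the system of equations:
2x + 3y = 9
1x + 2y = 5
x = 3, y = 1

Use elimination (row reduction):
Equation 1: 2x + 3y = 9.
Equation 2: 1x + 2y = 5.
Multiply Eq1 by 1 and Eq2 by 2: 2x + 3y = 9;  2x + 4y = 10.
Subtract: (1)y = 1, so y = 1.
Back-substitute into Eq1: 2x + 3*(1) = 9, so x = 3.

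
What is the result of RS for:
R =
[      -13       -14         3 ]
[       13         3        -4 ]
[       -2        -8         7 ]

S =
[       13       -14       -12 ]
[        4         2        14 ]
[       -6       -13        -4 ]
RS =
[     -243       115       -52 ]
[      205      -124       -98 ]
[     -100       -79      -116 ]

Matrix multiplication: (RS)[i][j] = sum over k of R[i][k] * S[k][j].
  (RS)[0][0] = (-13)*(13) + (-14)*(4) + (3)*(-6) = -243
  (RS)[0][1] = (-13)*(-14) + (-14)*(2) + (3)*(-13) = 115
  (RS)[0][2] = (-13)*(-12) + (-14)*(14) + (3)*(-4) = -52
  (RS)[1][0] = (13)*(13) + (3)*(4) + (-4)*(-6) = 205
  (RS)[1][1] = (13)*(-14) + (3)*(2) + (-4)*(-13) = -124
  (RS)[1][2] = (13)*(-12) + (3)*(14) + (-4)*(-4) = -98
  (RS)[2][0] = (-2)*(13) + (-8)*(4) + (7)*(-6) = -100
  (RS)[2][1] = (-2)*(-14) + (-8)*(2) + (7)*(-13) = -79
  (RS)[2][2] = (-2)*(-12) + (-8)*(14) + (7)*(-4) = -116
RS =
[     -243       115       -52 ]
[      205      -124       -98 ]
[     -100       -79      -116 ]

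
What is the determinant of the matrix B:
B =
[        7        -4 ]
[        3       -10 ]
det(B) = -58

For a 2×2 matrix [[a, b], [c, d]], det = a*d - b*c.
det(B) = (7)*(-10) - (-4)*(3) = -70 + 12 = -58.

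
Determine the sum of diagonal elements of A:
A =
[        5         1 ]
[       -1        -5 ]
tr(A) = 5 - 5 = 0

The trace of a square matrix is the sum of its diagonal entries.
Diagonal entries of A: A[0][0] = 5, A[1][1] = -5.
tr(A) = 5 - 5 = 0.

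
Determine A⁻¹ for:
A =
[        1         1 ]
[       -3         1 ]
det(A) = 4
A⁻¹ =
[      1/4      -1/4 ]
[      3/4       1/4 ]

For a 2×2 matrix A = [[a, b], [c, d]] with det(A) ≠ 0, A⁻¹ = (1/det(A)) * [[d, -b], [-c, a]].
det(A) = (1)*(1) - (1)*(-3) = 1 + 3 = 4.
A⁻¹ = (1/4) * [[1, -1], [3, 1]].
Dividing each entry by 4 and reducing:
A⁻¹ =
[      1/4      -1/4 ]
[      3/4       1/4 ]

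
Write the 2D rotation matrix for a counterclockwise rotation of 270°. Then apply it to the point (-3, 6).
R = [[0, 1], [-1, 0]]; R·(-3, 6) = (6, 3)

Rotation matrix formula: R(θ) = [[cos θ, -sin θ], [sin θ, cos θ]]
For θ = 270°:
cos(270°) = 0
sin(270°) = -1
R = [[0, 1], [-1, 0]]
Apply to (-3, 6): [0·-3 + (1)·6, -1·-3 + 0·6] = (6, 3)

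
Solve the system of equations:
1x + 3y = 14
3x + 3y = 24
x = 5, y = 3

Use elimination (row reduction):
Equation 1: 1x + 3y = 14.
Equation 2: 3x + 3y = 24.
Multiply Eq1 by 3 and Eq2 by 1: 3x + 9y = 42;  3x + 3y = 24.
Subtract: (-6)y = -18, so y = 3.
Back-substitute into Eq1: 1x + 3*(3) = 14, so x = 5.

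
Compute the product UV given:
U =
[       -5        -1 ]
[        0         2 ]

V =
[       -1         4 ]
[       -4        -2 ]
UV =
[        9       -18 ]
[       -8        -4 ]

Matrix multiplication: (UV)[i][j] = sum over k of U[i][k] * V[k][j].
  (UV)[0][0] = (-5)*(-1) + (-1)*(-4) = 9
  (UV)[0][1] = (-5)*(4) + (-1)*(-2) = -18
  (UV)[1][0] = (0)*(-1) + (2)*(-4) = -8
  (UV)[1][1] = (0)*(4) + (2)*(-2) = -4
UV =
[        9       -18 ]
[       -8        -4 ]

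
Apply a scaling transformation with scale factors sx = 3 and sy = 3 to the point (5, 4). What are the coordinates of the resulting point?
(15, 12)

Scaling matrix:
[[3, 0], [0, 3]]
Result: (5 × 3, 4 × 3) = (15, 12)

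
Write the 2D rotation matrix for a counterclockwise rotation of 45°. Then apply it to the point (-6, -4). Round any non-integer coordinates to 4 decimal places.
R = [[√2/2, -√2/2], [√2/2, √2/2]]; R·(-6, -4) = (-1.4142, -7.0711)

Rotation matrix formula: R(θ) = [[cos θ, -sin θ], [sin θ, cos θ]]
For θ = 45°:
cos(45°) = √2/2
sin(45°) = √2/2
R = [[√2/2, -√2/2], [√2/2, √2/2]]
Apply to (-6, -4): [√2/2·-6 + (-√2/2)·-4, √2/2·-6 + √2/2·-4] = (-1.4142, -7.0711)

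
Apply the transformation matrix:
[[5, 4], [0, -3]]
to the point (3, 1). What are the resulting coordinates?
(19, -3)

Matrix multiplication:
[[5, 4], [0, -3]] × [3, 1]ᵀ
= [5×3 + 4×1, 0×3 + -3×1]ᵀ
= [19.0000, -3.0000]ᵀ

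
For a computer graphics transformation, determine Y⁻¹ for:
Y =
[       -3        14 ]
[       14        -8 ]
det(Y) = -172
Y⁻¹ =
[     2/43      7/86 ]
[     7/86     3/172 ]

For a 2×2 matrix Y = [[a, b], [c, d]] with det(Y) ≠ 0, Y⁻¹ = (1/det(Y)) * [[d, -b], [-c, a]].
det(Y) = (-3)*(-8) - (14)*(14) = 24 - 196 = -172.
Y⁻¹ = (1/-172) * [[-8, -14], [-14, -3]].
Dividing each entry by -172 and reducing:
Y⁻¹ =
[     2/43      7/86 ]
[     7/86     3/172 ]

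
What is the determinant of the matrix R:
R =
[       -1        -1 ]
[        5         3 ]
det(R) = 2

For a 2×2 matrix [[a, b], [c, d]], det = a*d - b*c.
det(R) = (-1)*(3) - (-1)*(5) = -3 + 5 = 2.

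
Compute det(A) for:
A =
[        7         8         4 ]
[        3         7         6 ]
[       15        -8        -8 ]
det(A) = 340

Expand along row 0 (cofactor expansion): det(A) = a*(e*i - f*h) - b*(d*i - f*g) + c*(d*h - e*g), where the 3×3 is [[a, b, c], [d, e, f], [g, h, i]].
Minor M_00 = (7)*(-8) - (6)*(-8) = -56 + 48 = -8.
Minor M_01 = (3)*(-8) - (6)*(15) = -24 - 90 = -114.
Minor M_02 = (3)*(-8) - (7)*(15) = -24 - 105 = -129.
det(A) = (7)*(-8) - (8)*(-114) + (4)*(-129) = -56 + 912 - 516 = 340.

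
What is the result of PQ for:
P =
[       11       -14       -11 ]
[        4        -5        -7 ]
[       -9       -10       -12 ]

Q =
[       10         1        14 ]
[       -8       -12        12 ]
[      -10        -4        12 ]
PQ =
[      332       223      -146 ]
[      150        92       -88 ]
[      110       159      -390 ]

Matrix multiplication: (PQ)[i][j] = sum over k of P[i][k] * Q[k][j].
  (PQ)[0][0] = (11)*(10) + (-14)*(-8) + (-11)*(-10) = 332
  (PQ)[0][1] = (11)*(1) + (-14)*(-12) + (-11)*(-4) = 223
  (PQ)[0][2] = (11)*(14) + (-14)*(12) + (-11)*(12) = -146
  (PQ)[1][0] = (4)*(10) + (-5)*(-8) + (-7)*(-10) = 150
  (PQ)[1][1] = (4)*(1) + (-5)*(-12) + (-7)*(-4) = 92
  (PQ)[1][2] = (4)*(14) + (-5)*(12) + (-7)*(12) = -88
  (PQ)[2][0] = (-9)*(10) + (-10)*(-8) + (-12)*(-10) = 110
  (PQ)[2][1] = (-9)*(1) + (-10)*(-12) + (-12)*(-4) = 159
  (PQ)[2][2] = (-9)*(14) + (-10)*(12) + (-12)*(12) = -390
PQ =
[      332       223      -146 ]
[      150        92       -88 ]
[      110       159      -390 ]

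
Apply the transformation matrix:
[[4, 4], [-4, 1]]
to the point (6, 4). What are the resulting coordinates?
(40, -20)

Matrix multiplication:
[[4, 4], [-4, 1]] × [6, 4]ᵀ
= [4×6 + 4×4, -4×6 + 1×4]ᵀ
= [40.0000, -20.0000]ᵀ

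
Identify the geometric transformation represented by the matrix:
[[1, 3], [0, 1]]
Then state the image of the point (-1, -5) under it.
horizontal shear with factor 3; image of (-1, -5) is (-16, -5)

The matrix [[1, k], [0, 1]] sends (x, y) to (x + 3y, y), leaving the y-coordinate fixed: a horizontal shear.
The matrix [[1, 3], [0, 1]] represents: horizontal shear with factor 3.
Applying it to (-1, -5): [1·-1 + 3·-5, 0·-1 + 1·-5] = (-16, -5).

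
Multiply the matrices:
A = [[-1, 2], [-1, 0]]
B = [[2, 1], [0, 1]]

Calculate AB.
[[-2, 1], [-2, -1]]

Each entry (i,j) of AB = sum over k of A[i][k]*B[k][j].
(AB)[0][0] = (-1)*(2) + (2)*(0) = -2
(AB)[0][1] = (-1)*(1) + (2)*(1) = 1
(AB)[1][0] = (-1)*(2) + (0)*(0) = -2
(AB)[1][1] = (-1)*(1) + (0)*(1) = -1
AB = [[-2, 1], [-2, -1]]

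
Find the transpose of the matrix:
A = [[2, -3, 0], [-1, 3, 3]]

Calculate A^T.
[[2, -1], [-3, 3], [0, 3]]

The transpose sends entry (i,j) to (j,i); rows become columns.
Row 0 of A: [2, -3, 0] -> column 0 of A^T.
Row 1 of A: [-1, 3, 3] -> column 1 of A^T.
A^T = [[2, -1], [-3, 3], [0, 3]]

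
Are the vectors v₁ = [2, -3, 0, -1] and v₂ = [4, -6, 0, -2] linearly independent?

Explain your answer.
No, linearly dependent (v₂ = 2·v₁)

Check whether there is a scalar k with v₂ = k·v₁.
Comparing components, k = 2 satisfies 2·[2, -3, 0, -1] = [4, -6, 0, -2].
Since v₂ is a scalar multiple of v₁, the two vectors are linearly dependent.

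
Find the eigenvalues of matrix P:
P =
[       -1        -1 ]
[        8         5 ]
λ = 1, 3

Solve det(P - λI) = 0. For a 2×2 matrix the characteristic equation is λ² - (trace)λ + det = 0.
trace(P) = a + d = -1 + 5 = 4.
det(P) = a*d - b*c = (-1)*(5) - (-1)*(8) = -5 + 8 = 3.
Characteristic equation: λ² - (4)λ + (3) = 0.
Discriminant = (4)² - 4*(3) = 16 - 12 = 4.
λ = (4 ± √4) / 2 = (4 ± 2) / 2 = 1, 3.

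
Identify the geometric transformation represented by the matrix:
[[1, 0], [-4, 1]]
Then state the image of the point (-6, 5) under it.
vertical shear with factor -4; image of (-6, 5) is (-6, 29)

The matrix [[1, 0], [k, 1]] sends (x, y) to (x, -4x + y), leaving the x-coordinate fixed: a vertical shear.
The matrix [[1, 0], [-4, 1]] represents: vertical shear with factor -4.
Applying it to (-6, 5): [1·-6 + 0·5, -4·-6 + 1·5] = (-6, 29).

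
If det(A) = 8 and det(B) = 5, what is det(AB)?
40

Use the multiplicative property of determinants: det(AB) = det(A)*det(B).
det(AB) = (8)*(5) = 40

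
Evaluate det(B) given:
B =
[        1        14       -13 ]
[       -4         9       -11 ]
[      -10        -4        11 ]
det(B) = 833

Expand along row 0 (cofactor expansion): det(B) = a*(e*i - f*h) - b*(d*i - f*g) + c*(d*h - e*g), where the 3×3 is [[a, b, c], [d, e, f], [g, h, i]].
Minor M_00 = (9)*(11) - (-11)*(-4) = 99 - 44 = 55.
Minor M_01 = (-4)*(11) - (-11)*(-10) = -44 - 110 = -154.
Minor M_02 = (-4)*(-4) - (9)*(-10) = 16 + 90 = 106.
det(B) = (1)*(55) - (14)*(-154) + (-13)*(106) = 55 + 2156 - 1378 = 833.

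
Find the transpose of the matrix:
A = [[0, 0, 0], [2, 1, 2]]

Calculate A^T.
[[0, 2], [0, 1], [0, 2]]

The transpose sends entry (i,j) to (j,i); rows become columns.
Row 0 of A: [0, 0, 0] -> column 0 of A^T.
Row 1 of A: [2, 1, 2] -> column 1 of A^T.
A^T = [[0, 2], [0, 1], [0, 2]]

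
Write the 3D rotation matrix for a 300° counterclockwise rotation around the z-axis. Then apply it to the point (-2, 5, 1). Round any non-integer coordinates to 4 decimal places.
R = [[1/2, √3/2, 0], [-√3/2, 1/2, 0], [0, 0, 1]]; R·(-2, 5, 1) = (3.3301, 4.2321, 1.0000)

Rotation matrix for 300° around z-axis:
cos(300°) = 1/2, sin(300°) = -√3/2
R = [[1/2, √3/2, 0], [-√3/2, 1/2, 0], [0, 0, 1]]
Apply to (-2, 5, 1): R·[-2, 5, 1]ᵀ = (3.3301, 4.2321, 1.0000)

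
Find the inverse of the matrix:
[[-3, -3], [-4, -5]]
[[-5/3, 1], [4/3, -1]]

For [[a,b],[c,d]], inverse = (1/det)·[[d,-b],[-c,a]]
det = -3·-5 - -3·-4 = 3
Inverse = (1/3)·[[-5, 3], [4, -3]]
        = [[-5/3, 1], [4/3, -1]]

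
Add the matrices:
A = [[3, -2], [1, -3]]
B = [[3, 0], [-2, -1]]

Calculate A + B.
[[6, -2], [-1, -4]]

Add corresponding elements:
(3)+(3)=6
(-2)+(0)=-2
(1)+(-2)=-1
(-3)+(-1)=-4
A + B = [[6, -2], [-1, -4]]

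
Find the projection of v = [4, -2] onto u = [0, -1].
[0, -2]

The projection of v onto u is proj_u(v) = ((v·u) / (u·u)) · u.
v·u = (4)*(0) + (-2)*(-1) = 2.
u·u = (0)*(0) + (-1)*(-1) = 1.
coefficient = 2 / 1 = 2.
proj_u(v) = 2 · [0, -1] = [0, -2].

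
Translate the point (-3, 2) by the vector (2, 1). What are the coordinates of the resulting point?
(-1, 3)

Translation by (2, 1):
x' = -3 + 2 = -1
y' = 2 + 1 = 3
Homogeneous matrix: [[1, 0, 2], [0, 1, 1], [0, 0, 1]]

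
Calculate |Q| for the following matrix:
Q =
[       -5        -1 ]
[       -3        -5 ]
det(Q) = 22

For a 2×2 matrix [[a, b], [c, d]], det = a*d - b*c.
det(Q) = (-5)*(-5) - (-1)*(-3) = 25 - 3 = 22.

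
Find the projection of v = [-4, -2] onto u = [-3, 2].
[-24/13, 16/13]

The projection of v onto u is proj_u(v) = ((v·u) / (u·u)) · u.
v·u = (-4)*(-3) + (-2)*(2) = 8.
u·u = (-3)*(-3) + (2)*(2) = 13.
coefficient = 8 / 13 = 8/13.
proj_u(v) = 8/13 · [-3, 2] = [-24/13, 16/13].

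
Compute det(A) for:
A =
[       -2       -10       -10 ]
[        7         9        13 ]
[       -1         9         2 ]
det(A) = -252

Expand along row 0 (cofactor expansion): det(A) = a*(e*i - f*h) - b*(d*i - f*g) + c*(d*h - e*g), where the 3×3 is [[a, b, c], [d, e, f], [g, h, i]].
Minor M_00 = (9)*(2) - (13)*(9) = 18 - 117 = -99.
Minor M_01 = (7)*(2) - (13)*(-1) = 14 + 13 = 27.
Minor M_02 = (7)*(9) - (9)*(-1) = 63 + 9 = 72.
det(A) = (-2)*(-99) - (-10)*(27) + (-10)*(72) = 198 + 270 - 720 = -252.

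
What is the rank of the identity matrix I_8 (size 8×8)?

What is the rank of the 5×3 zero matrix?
rank(I_8) = 8, rank(0) = 0

The identity I_8 has 8 columns that are the standard basis vectors e_1, …, e_8. These are linearly independent, so all 8 columns are pivots and rank(I_8) = 8.
The 5×3 zero matrix has every entry zero, so every row is the zero row and there are no pivots; rank(0) = 0.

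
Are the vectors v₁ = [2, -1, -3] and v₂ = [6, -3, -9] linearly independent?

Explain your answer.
No, linearly dependent (v₂ = 3·v₁)

Check whether there is a scalar k with v₂ = k·v₁.
Comparing components, k = 3 satisfies 3·[2, -1, -3] = [6, -3, -9].
Since v₂ is a scalar multiple of v₁, the two vectors are linearly dependent.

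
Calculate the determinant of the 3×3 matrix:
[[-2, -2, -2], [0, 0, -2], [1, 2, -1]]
-4

Expansion along first row:
det = -2·det([[0,-2],[2,-1]]) - -2·det([[0,-2],[1,-1]]) + -2·det([[0,0],[1,2]])
    = -2·(0·-1 - -2·2) - -2·(0·-1 - -2·1) + -2·(0·2 - 0·1)
    = -2·4 - -2·2 + -2·0
    = -8 + 4 + 0 = -4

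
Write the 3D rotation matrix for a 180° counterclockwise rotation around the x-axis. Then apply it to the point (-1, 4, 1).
R = [[1, 0, 0], [0, -1, 0], [0, 0, -1]]; R·(-1, 4, 1) = (-1, -4, -1)

Rotation matrix for 180° around x-axis:
cos(180°) = -1, sin(180°) = 0
R = [[1, 0, 0], [0, -1, 0], [0, 0, -1]]
Apply to (-1, 4, 1): R·[-1, 4, 1]ᵀ = (-1, -4, -1)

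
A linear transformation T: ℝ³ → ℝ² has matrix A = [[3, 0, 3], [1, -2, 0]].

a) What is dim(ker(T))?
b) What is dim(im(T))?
dim(ker) = 1, dim(im) = 2

The two rows are not scalar multiples of one another (no single k satisfies row 2 = k × row 1), so they are linearly independent.
Thus rank(A) = 2.
dim(im(T)) = rank(A) = 2.
By the rank-nullity theorem applied to T: ℝ³ → ℝ², rank(A) + nullity(A) = 3 (the domain dimension), so dim(ker(T)) = 3 - 2 = 1.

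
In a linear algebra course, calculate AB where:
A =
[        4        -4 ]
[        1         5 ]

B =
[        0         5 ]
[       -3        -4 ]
AB =
[       12        36 ]
[      -15       -15 ]

Matrix multiplication: (AB)[i][j] = sum over k of A[i][k] * B[k][j].
  (AB)[0][0] = (4)*(0) + (-4)*(-3) = 12
  (AB)[0][1] = (4)*(5) + (-4)*(-4) = 36
  (AB)[1][0] = (1)*(0) + (5)*(-3) = -15
  (AB)[1][1] = (1)*(5) + (5)*(-4) = -15
AB =
[       12        36 ]
[      -15       -15 ]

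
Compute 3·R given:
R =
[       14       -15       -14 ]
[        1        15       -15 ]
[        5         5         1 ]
3R =
[       42       -45       -42 ]
[        3        45       -45 ]
[       15        15         3 ]

Scalar multiplication is elementwise: (3R)[i][j] = 3 * R[i][j].
  (3R)[0][0] = 3 * (14) = 42
  (3R)[0][1] = 3 * (-15) = -45
  (3R)[0][2] = 3 * (-14) = -42
  (3R)[1][0] = 3 * (1) = 3
  (3R)[1][1] = 3 * (15) = 45
  (3R)[1][2] = 3 * (-15) = -45
  (3R)[2][0] = 3 * (5) = 15
  (3R)[2][1] = 3 * (5) = 15
  (3R)[2][2] = 3 * (1) = 3
3R =
[       42       -45       -42 ]
[        3        45       -45 ]
[       15        15         3 ]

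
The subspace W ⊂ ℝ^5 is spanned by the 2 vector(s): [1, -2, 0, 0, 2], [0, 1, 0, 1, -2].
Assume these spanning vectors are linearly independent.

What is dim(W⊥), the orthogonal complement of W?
dim(W⊥) = 3

For any subspace W of ℝ^n, dim(W) + dim(W⊥) = n (the whole-space dimension).
Here the given 2 vectors are linearly independent, so dim(W) = 2.
Thus dim(W⊥) = n - dim(W) = 5 - 2 = 3.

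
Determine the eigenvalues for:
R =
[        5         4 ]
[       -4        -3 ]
λ = 1, 1

Solve det(R - λI) = 0. For a 2×2 matrix the characteristic equation is λ² - (trace)λ + det = 0.
trace(R) = a + d = 5 - 3 = 2.
det(R) = a*d - b*c = (5)*(-3) - (4)*(-4) = -15 + 16 = 1.
Characteristic equation: λ² - (2)λ + (1) = 0.
Discriminant = (2)² - 4*(1) = 4 - 4 = 0.
λ = (2 ± √0) / 2 = (2 ± 0) / 2 = 1, 1.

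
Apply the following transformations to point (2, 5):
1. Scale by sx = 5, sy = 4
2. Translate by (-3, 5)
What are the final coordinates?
(7, 25)

Step 1: Scale (2, 5) by (sx, sy) = (5, 4) → (10, 20)
Step 2: Translate by (-3, 5) → (7, 25)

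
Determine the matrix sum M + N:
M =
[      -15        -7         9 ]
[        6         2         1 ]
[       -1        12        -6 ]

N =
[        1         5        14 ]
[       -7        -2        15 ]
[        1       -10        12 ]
M + N =
[      -14        -2        23 ]
[       -1         0        16 ]
[        0         2         6 ]

Matrix addition is elementwise: (M+N)[i][j] = M[i][j] + N[i][j].
  (M+N)[0][0] = (-15) + (1) = -14
  (M+N)[0][1] = (-7) + (5) = -2
  (M+N)[0][2] = (9) + (14) = 23
  (M+N)[1][0] = (6) + (-7) = -1
  (M+N)[1][1] = (2) + (-2) = 0
  (M+N)[1][2] = (1) + (15) = 16
  (M+N)[2][0] = (-1) + (1) = 0
  (M+N)[2][1] = (12) + (-10) = 2
  (M+N)[2][2] = (-6) + (12) = 6
M + N =
[      -14        -2        23 ]
[       -1         0        16 ]
[        0         2         6 ]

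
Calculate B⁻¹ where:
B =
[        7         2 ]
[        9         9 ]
det(B) = 45
B⁻¹ =
[      1/5     -2/45 ]
[     -1/5      7/45 ]

For a 2×2 matrix B = [[a, b], [c, d]] with det(B) ≠ 0, B⁻¹ = (1/det(B)) * [[d, -b], [-c, a]].
det(B) = (7)*(9) - (2)*(9) = 63 - 18 = 45.
B⁻¹ = (1/45) * [[9, -2], [-9, 7]].
Dividing each entry by 45 and reducing:
B⁻¹ =
[      1/5     -2/45 ]
[     -1/5      7/45 ]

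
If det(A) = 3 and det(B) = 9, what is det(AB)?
27

Use the multiplicative property of determinants: det(AB) = det(A)*det(B).
det(AB) = (3)*(9) = 27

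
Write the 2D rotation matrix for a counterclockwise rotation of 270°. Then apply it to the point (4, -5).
R = [[0, 1], [-1, 0]]; R·(4, -5) = (-5, -4)

Rotation matrix formula: R(θ) = [[cos θ, -sin θ], [sin θ, cos θ]]
For θ = 270°:
cos(270°) = 0
sin(270°) = -1
R = [[0, 1], [-1, 0]]
Apply to (4, -5): [0·4 + (1)·-5, -1·4 + 0·-5] = (-5, -4)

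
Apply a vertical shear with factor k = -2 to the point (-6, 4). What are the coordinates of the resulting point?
(-6, 16)

Shear matrix for vertical shear with factor k = -2:
[[1, 0], [-2, 1]]
Result: (-6, 4) → (-6, 16)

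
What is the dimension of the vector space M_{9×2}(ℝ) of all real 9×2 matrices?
Dimension = 18

A real 9×2 matrix is determined by its 9·2 = 18 independent entries.
A standard basis is {E_ij : 1 ≤ i ≤ 9, 1 ≤ j ≤ 2}, where E_ij has a 1 in position (i, j) and 0 elsewhere — there are 18 such matrices, and they are linearly independent and span M_{9×2}(ℝ).
Therefore dim(M_{9×2}(ℝ)) = 18.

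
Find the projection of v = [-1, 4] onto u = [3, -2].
[-33/13, 22/13]

The projection of v onto u is proj_u(v) = ((v·u) / (u·u)) · u.
v·u = (-1)*(3) + (4)*(-2) = -11.
u·u = (3)*(3) + (-2)*(-2) = 13.
coefficient = -11 / 13 = -11/13.
proj_u(v) = -11/13 · [3, -2] = [-33/13, 22/13].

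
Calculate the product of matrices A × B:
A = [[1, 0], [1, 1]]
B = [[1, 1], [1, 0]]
[[1, 1], [2, 1]]

Matrix multiplication:
C[0][0] = 1×1 + 0×1 = 1
C[0][1] = 1×1 + 0×0 = 1
C[1][0] = 1×1 + 1×1 = 2
C[1][1] = 1×1 + 1×0 = 1
Result: [[1, 1], [2, 1]]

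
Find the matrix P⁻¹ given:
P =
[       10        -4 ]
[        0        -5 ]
det(P) = -50
P⁻¹ =
[     1/10     -2/25 ]
[        0      -1/5 ]

For a 2×2 matrix P = [[a, b], [c, d]] with det(P) ≠ 0, P⁻¹ = (1/det(P)) * [[d, -b], [-c, a]].
det(P) = (10)*(-5) - (-4)*(0) = -50 - 0 = -50.
P⁻¹ = (1/-50) * [[-5, 4], [0, 10]].
Dividing each entry by -50 and reducing:
P⁻¹ =
[     1/10     -2/25 ]
[        0      -1/5 ]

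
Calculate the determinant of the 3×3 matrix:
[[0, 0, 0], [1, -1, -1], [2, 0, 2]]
0

Expansion along first row:
det = 0·det([[-1,-1],[0,2]]) - 0·det([[1,-1],[2,2]]) + 0·det([[1,-1],[2,0]])
    = 0·(-1·2 - -1·0) - 0·(1·2 - -1·2) + 0·(1·0 - -1·2)
    = 0·-2 - 0·4 + 0·2
    = 0 + 0 + 0 = 0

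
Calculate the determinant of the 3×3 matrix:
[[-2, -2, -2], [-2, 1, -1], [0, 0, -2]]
12

Expansion along first row:
det = -2·det([[1,-1],[0,-2]]) - -2·det([[-2,-1],[0,-2]]) + -2·det([[-2,1],[0,0]])
    = -2·(1·-2 - -1·0) - -2·(-2·-2 - -1·0) + -2·(-2·0 - 1·0)
    = -2·-2 - -2·4 + -2·0
    = 4 + 8 + 0 = 12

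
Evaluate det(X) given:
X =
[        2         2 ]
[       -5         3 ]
det(X) = 16

For a 2×2 matrix [[a, b], [c, d]], det = a*d - b*c.
det(X) = (2)*(3) - (2)*(-5) = 6 + 10 = 16.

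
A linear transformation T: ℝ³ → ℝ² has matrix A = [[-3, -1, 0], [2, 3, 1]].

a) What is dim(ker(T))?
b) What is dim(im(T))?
dim(ker) = 1, dim(im) = 2

The two rows are not scalar multiples of one another (no single k satisfies row 2 = k × row 1), so they are linearly independent.
Thus rank(A) = 2.
dim(im(T)) = rank(A) = 2.
By the rank-nullity theorem applied to T: ℝ³ → ℝ², rank(A) + nullity(A) = 3 (the domain dimension), so dim(ker(T)) = 3 - 2 = 1.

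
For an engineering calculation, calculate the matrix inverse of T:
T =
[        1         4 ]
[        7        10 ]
det(T) = -18
T⁻¹ =
[     -5/9       2/9 ]
[     7/18     -1/18 ]

For a 2×2 matrix T = [[a, b], [c, d]] with det(T) ≠ 0, T⁻¹ = (1/det(T)) * [[d, -b], [-c, a]].
det(T) = (1)*(10) - (4)*(7) = 10 - 28 = -18.
T⁻¹ = (1/-18) * [[10, -4], [-7, 1]].
Dividing each entry by -18 and reducing:
T⁻¹ =
[     -5/9       2/9 ]
[     7/18     -1/18 ]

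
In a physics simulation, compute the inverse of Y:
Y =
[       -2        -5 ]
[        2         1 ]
det(Y) = 8
Y⁻¹ =
[      1/8       5/8 ]
[     -1/4      -1/4 ]

For a 2×2 matrix Y = [[a, b], [c, d]] with det(Y) ≠ 0, Y⁻¹ = (1/det(Y)) * [[d, -b], [-c, a]].
det(Y) = (-2)*(1) - (-5)*(2) = -2 + 10 = 8.
Y⁻¹ = (1/8) * [[1, 5], [-2, -2]].
Dividing each entry by 8 and reducing:
Y⁻¹ =
[      1/8       5/8 ]
[     -1/4      -1/4 ]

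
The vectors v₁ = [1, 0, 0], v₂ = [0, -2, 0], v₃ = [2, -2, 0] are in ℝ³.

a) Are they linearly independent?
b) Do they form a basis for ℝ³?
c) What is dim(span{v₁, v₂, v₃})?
Not independent, not a basis, dim(span) = 2

Check whether v₃ can be written as a linear combination of v₁ and v₂.
v₃ = (2)·v₁ + (1)·v₂ = [2, -2, 0], so the three vectors are linearly dependent.
Thus they do not form a basis for ℝ³, and dim(span{v₁, v₂, v₃}) = 2 (spanned by v₁ and v₂).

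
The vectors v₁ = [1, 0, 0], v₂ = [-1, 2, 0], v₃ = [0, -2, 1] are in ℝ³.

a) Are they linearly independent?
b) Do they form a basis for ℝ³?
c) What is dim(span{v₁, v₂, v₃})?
Yes independent, yes basis, dim = 3

Stack v₁, v₂, v₃ as rows of a 3×3 matrix.
[[1, 0, 0]; [-1, 2, 0]; [0, -2, 1]] is already lower triangular with nonzero diagonal entries (1, 2, 1), so its determinant is the product of the diagonal entries, det = (1)·(2)·(1) = 2 ≠ 0, and the rows are linearly independent.
Three linearly independent vectors in ℝ³ form a basis for ℝ³, so dim(span{v₁,v₂,v₃}) = 3.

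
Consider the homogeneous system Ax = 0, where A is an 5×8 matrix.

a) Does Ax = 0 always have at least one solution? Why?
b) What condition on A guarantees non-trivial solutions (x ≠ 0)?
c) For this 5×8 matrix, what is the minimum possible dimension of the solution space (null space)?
a) Yes, x = 0 is always a solution. b) When A has linearly dependent columns (rank < n). c) Minimum nullity = 3.

a) x = 0 satisfies A·0 = 0, so the zero vector is always a solution.
b) Non-trivial solutions exist iff the columns of A are linearly dependent, equivalently rank(A) < n (the number of columns).
c) By rank-nullity, rank(A) + nullity(A) = n = 8. Since A has only 5 rows, rank(A) ≤ 5, so nullity(A) ≥ 8 - 5 = 3.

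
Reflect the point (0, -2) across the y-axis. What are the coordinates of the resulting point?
(0, -2)

Reflection across y-axis: (0, -2) → (0, -2)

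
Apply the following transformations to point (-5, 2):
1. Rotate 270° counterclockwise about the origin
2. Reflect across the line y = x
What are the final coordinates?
(5, 2)

Step 1: Rotate 270° → (2, 5)
Step 2: Reflect across the line y = x → (5, 2)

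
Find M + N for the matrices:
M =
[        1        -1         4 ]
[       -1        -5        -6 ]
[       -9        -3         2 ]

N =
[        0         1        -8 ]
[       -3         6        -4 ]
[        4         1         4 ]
M + N =
[        1         0        -4 ]
[       -4         1       -10 ]
[       -5        -2         6 ]

Matrix addition is elementwise: (M+N)[i][j] = M[i][j] + N[i][j].
  (M+N)[0][0] = (1) + (0) = 1
  (M+N)[0][1] = (-1) + (1) = 0
  (M+N)[0][2] = (4) + (-8) = -4
  (M+N)[1][0] = (-1) + (-3) = -4
  (M+N)[1][1] = (-5) + (6) = 1
  (M+N)[1][2] = (-6) + (-4) = -10
  (M+N)[2][0] = (-9) + (4) = -5
  (M+N)[2][1] = (-3) + (1) = -2
  (M+N)[2][2] = (2) + (4) = 6
M + N =
[        1         0        -4 ]
[       -4         1       -10 ]
[       -5        -2         6 ]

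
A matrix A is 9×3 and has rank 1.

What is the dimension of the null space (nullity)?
2

The rank-nullity theorem for an m×n matrix states:
rank(A) + nullity(A) = n (the number of columns).
Here n = 3 and rank(A) = 1, so nullity(A) = 3 - 1 = 2.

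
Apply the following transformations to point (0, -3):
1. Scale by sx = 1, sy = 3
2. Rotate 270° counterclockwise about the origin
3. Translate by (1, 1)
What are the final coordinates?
(-8, 1)

Step 1: Scale → (0, -9)
Step 2: Rotate 270° → (-9, 0)
Step 3: Translate → (-8, 1)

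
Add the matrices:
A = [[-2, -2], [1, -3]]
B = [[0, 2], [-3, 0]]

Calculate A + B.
[[-2, 0], [-2, -3]]

Add corresponding elements:
(-2)+(0)=-2
(-2)+(2)=0
(1)+(-3)=-2
(-3)+(0)=-3
A + B = [[-2, 0], [-2, -3]]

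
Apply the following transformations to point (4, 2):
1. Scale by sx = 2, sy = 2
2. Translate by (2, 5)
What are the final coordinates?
(10, 9)

Step 1: Scale (4, 2) by (sx, sy) = (2, 2) → (8, 4)
Step 2: Translate by (2, 5) → (10, 9)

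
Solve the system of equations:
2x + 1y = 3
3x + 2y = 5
x = 1, y = 1

Use elimination (row reduction):
Equation 1: 2x + 1y = 3.
Equation 2: 3x + 2y = 5.
Multiply Eq1 by 3 and Eq2 by 2: 6x + 3y = 9;  6x + 4y = 10.
Subtract: (1)y = 1, so y = 1.
Back-substitute into Eq1: 2x + 1*(1) = 3, so x = 1.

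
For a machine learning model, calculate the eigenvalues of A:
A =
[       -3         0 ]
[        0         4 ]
λ = -3, 4

Solve det(A - λI) = 0. For a 2×2 matrix the characteristic equation is λ² - (trace)λ + det = 0.
trace(A) = a + d = -3 + 4 = 1.
det(A) = a*d - b*c = (-3)*(4) - (0)*(0) = -12 - 0 = -12.
Characteristic equation: λ² - (1)λ + (-12) = 0.
Discriminant = (1)² - 4*(-12) = 1 + 48 = 49.
λ = (1 ± √49) / 2 = (1 ± 7) / 2 = -3, 4.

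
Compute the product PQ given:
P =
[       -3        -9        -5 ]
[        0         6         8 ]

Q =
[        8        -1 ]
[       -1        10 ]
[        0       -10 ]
PQ =
[      -15       -37 ]
[       -6       -20 ]

Matrix multiplication: (PQ)[i][j] = sum over k of P[i][k] * Q[k][j].
  (PQ)[0][0] = (-3)*(8) + (-9)*(-1) + (-5)*(0) = -15
  (PQ)[0][1] = (-3)*(-1) + (-9)*(10) + (-5)*(-10) = -37
  (PQ)[1][0] = (0)*(8) + (6)*(-1) + (8)*(0) = -6
  (PQ)[1][1] = (0)*(-1) + (6)*(10) + (8)*(-10) = -20
PQ =
[      -15       -37 ]
[       -6       -20 ]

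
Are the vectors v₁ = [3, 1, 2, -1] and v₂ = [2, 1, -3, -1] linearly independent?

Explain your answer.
Yes, linearly independent

Two vectors are linearly dependent iff one is a scalar multiple of the other.
No single scalar k satisfies v₂ = k·v₁ (the ratios of corresponding entries disagree), so v₁ and v₂ are linearly independent.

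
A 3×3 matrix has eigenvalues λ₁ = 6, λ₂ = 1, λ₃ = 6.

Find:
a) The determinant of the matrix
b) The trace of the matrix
det = 36, trace = 13

Two standard eigenvalue identities:
- det(A) equals the product of the eigenvalues (counted with multiplicity).
- trace(A) equals the sum of the eigenvalues.
det(A) = (6)*(1)*(6) = 36.
trace(A) = 6 + 1 + 6 = 13.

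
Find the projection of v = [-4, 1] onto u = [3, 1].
[-33/10, -11/10]

The projection of v onto u is proj_u(v) = ((v·u) / (u·u)) · u.
v·u = (-4)*(3) + (1)*(1) = -11.
u·u = (3)*(3) + (1)*(1) = 10.
coefficient = -11 / 10 = -11/10.
proj_u(v) = -11/10 · [3, 1] = [-33/10, -11/10].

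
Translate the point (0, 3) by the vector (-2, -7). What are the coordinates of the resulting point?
(-2, -4)

Translation by (-2, -7):
x' = 0 + -2 = -2
y' = 3 + -7 = -4
Homogeneous matrix: [[1, 0, -2], [0, 1, -7], [0, 0, 1]]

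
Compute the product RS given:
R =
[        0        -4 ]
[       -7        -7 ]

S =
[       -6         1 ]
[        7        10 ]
RS =
[      -28       -40 ]
[       -7       -77 ]

Matrix multiplication: (RS)[i][j] = sum over k of R[i][k] * S[k][j].
  (RS)[0][0] = (0)*(-6) + (-4)*(7) = -28
  (RS)[0][1] = (0)*(1) + (-4)*(10) = -40
  (RS)[1][0] = (-7)*(-6) + (-7)*(7) = -7
  (RS)[1][1] = (-7)*(1) + (-7)*(10) = -77
RS =
[      -28       -40 ]
[       -7       -77 ]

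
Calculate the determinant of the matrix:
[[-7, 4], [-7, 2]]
14

For a 2×2 matrix [[a, b], [c, d]], det = ad - bc
det = (-7)(2) - (4)(-7) = -14 - -28 = 14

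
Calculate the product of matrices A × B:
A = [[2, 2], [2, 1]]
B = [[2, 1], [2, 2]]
[[8, 6], [6, 4]]

Matrix multiplication:
C[0][0] = 2×2 + 2×2 = 8
C[0][1] = 2×1 + 2×2 = 6
C[1][0] = 2×2 + 1×2 = 6
C[1][1] = 2×1 + 1×2 = 4
Result: [[8, 6], [6, 4]]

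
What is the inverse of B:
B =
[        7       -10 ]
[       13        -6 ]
det(B) = 88
B⁻¹ =
[    -3/44      5/44 ]
[   -13/88      7/88 ]

For a 2×2 matrix B = [[a, b], [c, d]] with det(B) ≠ 0, B⁻¹ = (1/det(B)) * [[d, -b], [-c, a]].
det(B) = (7)*(-6) - (-10)*(13) = -42 + 130 = 88.
B⁻¹ = (1/88) * [[-6, 10], [-13, 7]].
Dividing each entry by 88 and reducing:
B⁻¹ =
[    -3/44      5/44 ]
[   -13/88      7/88 ]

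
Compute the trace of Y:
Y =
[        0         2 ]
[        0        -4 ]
tr(Y) = 0 - 4 = -4

The trace of a square matrix is the sum of its diagonal entries.
Diagonal entries of Y: Y[0][0] = 0, Y[1][1] = -4.
tr(Y) = 0 - 4 = -4.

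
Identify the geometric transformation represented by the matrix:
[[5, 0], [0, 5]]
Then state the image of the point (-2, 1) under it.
uniform scaling by factor 5; image of (-2, 1) is (-10, 5)

This is a diagonal matrix with equal entries 5, so it scales both axes by the same factor 5.
The matrix [[5, 0], [0, 5]] represents: uniform scaling by factor 5.
Applying it to (-2, 1): [5·-2 + 0·1, 0·-2 + 5·1] = (-10, 5).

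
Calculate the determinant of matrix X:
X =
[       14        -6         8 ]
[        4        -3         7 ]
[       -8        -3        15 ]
det(X) = 72

Expand along row 0 (cofactor expansion): det(X) = a*(e*i - f*h) - b*(d*i - f*g) + c*(d*h - e*g), where the 3×3 is [[a, b, c], [d, e, f], [g, h, i]].
Minor M_00 = (-3)*(15) - (7)*(-3) = -45 + 21 = -24.
Minor M_01 = (4)*(15) - (7)*(-8) = 60 + 56 = 116.
Minor M_02 = (4)*(-3) - (-3)*(-8) = -12 - 24 = -36.
det(X) = (14)*(-24) - (-6)*(116) + (8)*(-36) = -336 + 696 - 288 = 72.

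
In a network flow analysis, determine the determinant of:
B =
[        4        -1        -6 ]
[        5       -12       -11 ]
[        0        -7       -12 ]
det(B) = 418

Expand along row 0 (cofactor expansion): det(B) = a*(e*i - f*h) - b*(d*i - f*g) + c*(d*h - e*g), where the 3×3 is [[a, b, c], [d, e, f], [g, h, i]].
Minor M_00 = (-12)*(-12) - (-11)*(-7) = 144 - 77 = 67.
Minor M_01 = (5)*(-12) - (-11)*(0) = -60 - 0 = -60.
Minor M_02 = (5)*(-7) - (-12)*(0) = -35 - 0 = -35.
det(B) = (4)*(67) - (-1)*(-60) + (-6)*(-35) = 268 - 60 + 210 = 418.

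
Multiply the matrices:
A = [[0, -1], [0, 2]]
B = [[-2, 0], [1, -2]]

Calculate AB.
[[-1, 2], [2, -4]]

Each entry (i,j) of AB = sum over k of A[i][k]*B[k][j].
(AB)[0][0] = (0)*(-2) + (-1)*(1) = -1
(AB)[0][1] = (0)*(0) + (-1)*(-2) = 2
(AB)[1][0] = (0)*(-2) + (2)*(1) = 2
(AB)[1][1] = (0)*(0) + (2)*(-2) = -4
AB = [[-1, 2], [2, -4]]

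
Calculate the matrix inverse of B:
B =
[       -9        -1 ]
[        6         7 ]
det(B) = -57
B⁻¹ =
[    -7/57     -1/57 ]
[     2/19      3/19 ]

For a 2×2 matrix B = [[a, b], [c, d]] with det(B) ≠ 0, B⁻¹ = (1/det(B)) * [[d, -b], [-c, a]].
det(B) = (-9)*(7) - (-1)*(6) = -63 + 6 = -57.
B⁻¹ = (1/-57) * [[7, 1], [-6, -9]].
Dividing each entry by -57 and reducing:
B⁻¹ =
[    -7/57     -1/57 ]
[     2/19      3/19 ]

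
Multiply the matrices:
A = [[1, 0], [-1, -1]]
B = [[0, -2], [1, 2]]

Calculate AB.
[[0, -2], [-1, 0]]

Each entry (i,j) of AB = sum over k of A[i][k]*B[k][j].
(AB)[0][0] = (1)*(0) + (0)*(1) = 0
(AB)[0][1] = (1)*(-2) + (0)*(2) = -2
(AB)[1][0] = (-1)*(0) + (-1)*(1) = -1
(AB)[1][1] = (-1)*(-2) + (-1)*(2) = 0
AB = [[0, -2], [-1, 0]]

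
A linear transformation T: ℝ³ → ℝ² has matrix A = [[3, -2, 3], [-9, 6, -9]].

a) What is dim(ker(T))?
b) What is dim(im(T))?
dim(ker) = 2, dim(im) = 1

Observe that row 2 = -3 × row 1 (so the rows are linearly dependent).
Thus rank(A) = 1 (only one linearly independent row).
dim(im(T)) = rank(A) = 1.
By the rank-nullity theorem applied to T: ℝ³ → ℝ², rank(A) + nullity(A) = 3 (the domain dimension), so dim(ker(T)) = 3 - 1 = 2.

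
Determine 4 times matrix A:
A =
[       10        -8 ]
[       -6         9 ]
4A =
[       40       -32 ]
[      -24        36 ]

Scalar multiplication is elementwise: (4A)[i][j] = 4 * A[i][j].
  (4A)[0][0] = 4 * (10) = 40
  (4A)[0][1] = 4 * (-8) = -32
  (4A)[1][0] = 4 * (-6) = -24
  (4A)[1][1] = 4 * (9) = 36
4A =
[       40       -32 ]
[      -24        36 ]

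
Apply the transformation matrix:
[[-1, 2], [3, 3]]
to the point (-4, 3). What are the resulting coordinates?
(10, -3)

Matrix multiplication:
[[-1, 2], [3, 3]] × [-4, 3]ᵀ
= [-1×-4 + 2×3, 3×-4 + 3×3]ᵀ
= [10.0000, -3.0000]ᵀ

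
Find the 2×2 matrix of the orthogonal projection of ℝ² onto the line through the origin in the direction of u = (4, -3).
[[16/25, -12/25], [-12/25, 9/25]]

The orthogonal projection onto the line spanned by a nonzero vector u = (a, b) has matrix P = (u uᵀ) / (uᵀ u) = (1/(a² + b²)) · [[a², ab], [ab, b²]].
Here u = (4, -3), so a² + b² = 16 + 9 = 25.
P = (1/25) · [[16, -12], [-12, 9]] = [[16/25, -12/25], [-12/25, 9/25]].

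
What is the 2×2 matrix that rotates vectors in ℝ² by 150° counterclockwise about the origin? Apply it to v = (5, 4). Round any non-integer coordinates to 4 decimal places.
R = [[-√3/2, -1/2], [1/2, -√3/2]]; R·v = (-6.3301, -0.9641)

A counterclockwise rotation by angle θ in ℝ² has matrix R(θ) = [[cos θ, -sin θ], [sin θ, cos θ]].
For θ = 150°: cos θ = -√3/2, sin θ = 1/2.
R(150°) = [[-√3/2, -1/2], [1/2, -√3/2]].
R·v = [-√3/2·5 + (-1/2)·4, 1/2·5 + -√3/2·4] = (-6.3301, -0.9641).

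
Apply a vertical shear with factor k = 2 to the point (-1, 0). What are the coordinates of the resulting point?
(-1, -2)

Shear matrix for vertical shear with factor k = 2:
[[1, 0], [2, 1]]
Result: (-1, 0) → (-1, -2)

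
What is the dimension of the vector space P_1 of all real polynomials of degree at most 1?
Dimension = 2

A polynomial of degree at most 1 can be written as a₀ + a₁x, with 2 free coefficients a₀, a₁.
The set {1, x} is a basis: it spans P_1 (every such polynomial is a linear combination of these) and is linearly independent (a polynomial is zero iff all its coefficients are zero).
Therefore dim(P_1) = 1 + 1 = 2.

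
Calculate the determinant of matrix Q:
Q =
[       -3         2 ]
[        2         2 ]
det(Q) = -10

For a 2×2 matrix [[a, b], [c, d]], det = a*d - b*c.
det(Q) = (-3)*(2) - (2)*(2) = -6 - 4 = -10.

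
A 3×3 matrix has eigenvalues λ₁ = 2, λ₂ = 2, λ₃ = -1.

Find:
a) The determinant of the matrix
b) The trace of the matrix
det = -4, trace = 3

Two standard eigenvalue identities:
- det(A) equals the product of the eigenvalues (counted with multiplicity).
- trace(A) equals the sum of the eigenvalues.
det(A) = (2)*(2)*(-1) = -4.
trace(A) = 2 + 2 - 1 = 3.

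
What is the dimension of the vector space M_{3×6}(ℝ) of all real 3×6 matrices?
Dimension = 18

A real 3×6 matrix is determined by its 3·6 = 18 independent entries.
A standard basis is {E_ij : 1 ≤ i ≤ 3, 1 ≤ j ≤ 6}, where E_ij has a 1 in position (i, j) and 0 elsewhere — there are 18 such matrices, and they are linearly independent and span M_{3×6}(ℝ).
Therefore dim(M_{3×6}(ℝ)) = 18.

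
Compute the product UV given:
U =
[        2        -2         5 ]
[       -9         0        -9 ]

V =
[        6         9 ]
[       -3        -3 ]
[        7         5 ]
UV =
[       53        49 ]
[     -117      -126 ]

Matrix multiplication: (UV)[i][j] = sum over k of U[i][k] * V[k][j].
  (UV)[0][0] = (2)*(6) + (-2)*(-3) + (5)*(7) = 53
  (UV)[0][1] = (2)*(9) + (-2)*(-3) + (5)*(5) = 49
  (UV)[1][0] = (-9)*(6) + (0)*(-3) + (-9)*(7) = -117
  (UV)[1][1] = (-9)*(9) + (0)*(-3) + (-9)*(5) = -126
UV =
[       53        49 ]
[     -117      -126 ]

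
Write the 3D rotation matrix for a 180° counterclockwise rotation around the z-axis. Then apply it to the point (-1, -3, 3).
R = [[-1, 0, 0], [0, -1, 0], [0, 0, 1]]; R·(-1, -3, 3) = (1, 3, 3)

Rotation matrix for 180° around z-axis:
cos(180°) = -1, sin(180°) = 0
R = [[-1, 0, 0], [0, -1, 0], [0, 0, 1]]
Apply to (-1, -3, 3): R·[-1, -3, 3]ᵀ = (1, 3, 3)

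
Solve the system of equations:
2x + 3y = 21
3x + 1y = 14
x = 3, y = 5

Use elimination (row reduction):
Equation 1: 2x + 3y = 21.
Equation 2: 3x + 1y = 14.
Multiply Eq1 by 3 and Eq2 by 2: 6x + 9y = 63;  6x + 2y = 28.
Subtract: (-7)y = -35, so y = 5.
Back-substitute into Eq1: 2x + 3*(5) = 21, so x = 3.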